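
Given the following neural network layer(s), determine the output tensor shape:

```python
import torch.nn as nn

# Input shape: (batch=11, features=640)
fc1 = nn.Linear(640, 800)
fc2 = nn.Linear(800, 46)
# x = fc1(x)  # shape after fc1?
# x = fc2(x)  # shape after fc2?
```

Input: (11, 640) -> after fc1: (11, 800) -> Output: (11, 46)

Answer: (11, 46)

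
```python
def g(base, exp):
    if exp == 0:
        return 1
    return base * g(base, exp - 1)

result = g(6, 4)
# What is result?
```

g(6, 4) = 6 * 6 * 6 * 6 = 1296

Answer: 1296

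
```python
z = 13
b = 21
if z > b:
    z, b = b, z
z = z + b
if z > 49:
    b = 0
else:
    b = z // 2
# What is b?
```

Trace:
`z = 13` → z = 13
`b = 21` → b = 21
`if z > b: ...` → z > b is False → no variable changes
`z = z + b` → z = 34
`if z > 49: ...` → z > 49 is False, take else branch → b = 17
So b = 17

Answer: 17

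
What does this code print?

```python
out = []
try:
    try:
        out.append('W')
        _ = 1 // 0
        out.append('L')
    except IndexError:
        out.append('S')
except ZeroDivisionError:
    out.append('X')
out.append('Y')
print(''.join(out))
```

Execution trace: 'W' (try body) → 'X' (outer except ZeroDivisionError) → 'Y' (after the try/except). Output: WXY

Answer: WXY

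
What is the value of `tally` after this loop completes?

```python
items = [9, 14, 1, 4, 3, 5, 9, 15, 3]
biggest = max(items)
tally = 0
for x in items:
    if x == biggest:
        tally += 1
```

Count of max value 15 in [9, 14, 1, 4, 3, 5, 9, 15, 3]
`tally` takes the values: 0 → 1

Answer: 1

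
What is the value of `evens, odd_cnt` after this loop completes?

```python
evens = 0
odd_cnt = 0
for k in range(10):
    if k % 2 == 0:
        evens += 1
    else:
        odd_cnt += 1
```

Count evens and odds in range(10)
`evens, odd_cnt` takes the values: (0, 0) → (1, 0) → (1, 1) → (2, 1) → (2, 2) → (3, 2) → (3, 3) → (4, 3) → (4, 4) → (5, 4) → (5, 5)

Answer: 5, 5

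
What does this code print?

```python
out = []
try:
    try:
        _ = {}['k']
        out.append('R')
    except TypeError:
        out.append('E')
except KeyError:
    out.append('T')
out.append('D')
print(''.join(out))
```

Execution trace: 'T' (outer except KeyError) → 'D' (after the try/except). Output: TD

Answer: TD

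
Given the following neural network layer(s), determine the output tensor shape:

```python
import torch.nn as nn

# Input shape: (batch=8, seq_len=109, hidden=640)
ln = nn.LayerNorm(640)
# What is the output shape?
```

Input: (8, 109, 640) -> Output: (8, 109, 640)

Answer: (8, 109, 640)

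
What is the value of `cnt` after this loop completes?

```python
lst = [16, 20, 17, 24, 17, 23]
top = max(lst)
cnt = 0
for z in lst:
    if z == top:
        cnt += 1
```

Count of max value 24 in [16, 20, 17, 24, 17, 23]
`cnt` takes the values: 0 → 1

Answer: 1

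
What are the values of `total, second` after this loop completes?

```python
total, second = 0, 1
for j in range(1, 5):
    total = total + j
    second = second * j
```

Sum and factorial of 1 to 4
`total, second` takes the values: (0, 1) → (1, 1) → (3, 1) → (3, 2) → (6, 2) → (6, 6) → (10, 6) → (10, 24)

Answer: 10, 24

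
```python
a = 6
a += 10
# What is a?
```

Trace:
`a = 6` → a = 6
`a += 10` → a = 16
So a = 16

Answer: 16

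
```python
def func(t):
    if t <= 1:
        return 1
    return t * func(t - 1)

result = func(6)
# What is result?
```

func(6) = 6 * 5 * 4 * 3 * 2 * 1 = 720

Answer: 720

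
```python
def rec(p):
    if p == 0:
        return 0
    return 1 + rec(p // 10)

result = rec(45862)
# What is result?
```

Count of digits of 45862: 5

Answer: 5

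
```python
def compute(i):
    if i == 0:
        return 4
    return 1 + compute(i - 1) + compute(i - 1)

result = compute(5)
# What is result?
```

compute(i) = 1 + 2·compute(i-1), compute(0)=4. Closed form: (4+1)·2^5 - 1 = 159.

Answer: 159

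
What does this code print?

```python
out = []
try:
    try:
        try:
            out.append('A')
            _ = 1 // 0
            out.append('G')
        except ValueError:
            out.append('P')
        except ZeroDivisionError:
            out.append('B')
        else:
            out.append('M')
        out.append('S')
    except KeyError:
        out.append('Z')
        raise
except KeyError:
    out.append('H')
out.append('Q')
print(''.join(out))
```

Execution trace: 'A' (inner try body) → 'B' (inner except ZeroDivisionError) → 'S' (try body, no exception) → 'Q' (after the try/except). Output: ABSQ

Answer: ABSQ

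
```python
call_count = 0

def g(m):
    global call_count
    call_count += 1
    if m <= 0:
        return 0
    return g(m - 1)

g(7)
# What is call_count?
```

Linear recursion stepping by 1: 8 calls from m=7 down to ≤0.

Answer: 8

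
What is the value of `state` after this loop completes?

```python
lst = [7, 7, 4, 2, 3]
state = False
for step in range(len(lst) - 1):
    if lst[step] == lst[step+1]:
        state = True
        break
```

Check consecutive duplicates in [7, 7, 4, 2, 3]
`state` takes the values: False → True

Answer: True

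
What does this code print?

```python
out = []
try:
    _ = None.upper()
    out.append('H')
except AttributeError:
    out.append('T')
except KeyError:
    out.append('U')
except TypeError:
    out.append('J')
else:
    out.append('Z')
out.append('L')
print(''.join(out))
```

Execution trace: 'T' (except AttributeError) → 'L' (after the try/except). Output: TL

Answer: TL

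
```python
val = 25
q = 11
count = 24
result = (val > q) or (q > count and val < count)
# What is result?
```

Trace:
`val = 25` → val = 25
`q = 11` → q = 11
`count = 24` → count = 24
`result = (val > q) or (q > count and val < count)` → result = True
So result = True

Answer: True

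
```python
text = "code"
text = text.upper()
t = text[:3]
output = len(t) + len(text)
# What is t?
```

Trace:
`text = "code"` → text = 'code'
`text = text.upper()` → text = 'CODE'
`t = text[:3]` → t = 'COD'
`output = len(t) + len(text)` → output = 7
So t = 'COD'

Answer: 'COD'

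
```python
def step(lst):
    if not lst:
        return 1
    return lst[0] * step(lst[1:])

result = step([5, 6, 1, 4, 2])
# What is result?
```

Product over [5, 6, 1, 4, 2] = 5 * 6 * 1 * 4 * 2 = 240

Answer: 240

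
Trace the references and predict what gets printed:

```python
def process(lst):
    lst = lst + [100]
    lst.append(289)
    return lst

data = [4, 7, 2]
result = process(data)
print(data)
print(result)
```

Key concept: rebinding parameter vs mutation.
Step by step:
`data = [4, 7, 2]` → data = [4, 7, 2]
`result = process(data)` → result = [4, 7, 2, 100, 289]
`print(data)` → prints [4, 7, 2]
`print(result)` → prints [4, 7, 2, 100, 289]

Answer:
[4, 7, 2]
[4, 7, 2, 100, 289]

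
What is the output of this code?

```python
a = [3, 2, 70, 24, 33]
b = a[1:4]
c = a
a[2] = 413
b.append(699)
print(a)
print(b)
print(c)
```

Key concept: slice vs alias.
Step by step:
`a = [3, 2, 70, 24, 33]` → a = [3, 2, 70, 24, 33]
`b = a[1:4]` → b = [2, 70, 24]
`c = a` → c = [3, 2, 70, 24, 33] (same object as a)
`a[2] = 413` → a = [3, 2, 413, 24, 33] (same object as c); c = [3, 2, 413, 24, 33] (same object as a)
`b.append(699)` → b = [2, 70, 24, 699]
`print(a)` → prints [3, 2, 413, 24, 33]
`print(b)` → prints [2, 70, 24, 699]
`print(c)` → prints [3, 2, 413, 24, 33]

Answer:
[3, 2, 413, 24, 33]
[2, 70, 24, 699]
[3, 2, 413, 24, 33]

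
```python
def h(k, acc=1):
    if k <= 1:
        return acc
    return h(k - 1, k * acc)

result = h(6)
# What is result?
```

Accumulator trace (n, acc): (6, 1) -> (5, 6) -> (4, 30) -> (3, 120) -> (2, 360) -> (1, 720) -> return 720

Answer: 720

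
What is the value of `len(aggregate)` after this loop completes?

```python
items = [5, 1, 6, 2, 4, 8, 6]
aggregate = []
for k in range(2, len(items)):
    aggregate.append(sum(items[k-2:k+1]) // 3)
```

Number of 3-element averages
`aggregate` takes the values: [] → [4] → [4, 3] → [4, 3, 4] → [4, 3, 4, 4] → [4, 3, 4, 4, 6]
So `len(aggregate)` = 5

Answer: 5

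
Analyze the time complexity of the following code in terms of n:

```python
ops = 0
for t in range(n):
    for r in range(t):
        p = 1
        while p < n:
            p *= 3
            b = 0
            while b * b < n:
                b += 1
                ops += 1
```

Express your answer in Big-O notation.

Each loop level contributes: n × n × log n × √n. Multiplying the contributions gives O(n^2√n log n).

Answer: O(n^2√n log n)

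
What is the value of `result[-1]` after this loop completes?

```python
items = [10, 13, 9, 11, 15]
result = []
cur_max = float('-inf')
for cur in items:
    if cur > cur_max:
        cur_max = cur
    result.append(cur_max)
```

Running max ends at 15
`result` takes the values: [] → [10] → [10, 13] → [10, 13, 13] → [10, 13, 13, 13] → [10, 13, 13, 13, 15]
So `result[-1]` = 15

Answer: 15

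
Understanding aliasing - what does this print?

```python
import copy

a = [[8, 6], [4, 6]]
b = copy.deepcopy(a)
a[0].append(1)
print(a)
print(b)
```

Key concept: deep copy is fully independent.
Step by step:
`a = [[8, 6], [4, 6]]` → a = [[8, 6], [4, 6]]
`b = copy.deepcopy(a)` → b = [[8, 6], [4, 6]]
`a[0].append(1)` → a = [[8, 6, 1], [4, 6]]
`print(a)` → prints [[8, 6, 1], [4, 6]]
`print(b)` → prints [[8, 6], [4, 6]]

Answer:
[[8, 6, 1], [4, 6]]
[[8, 6], [4, 6]]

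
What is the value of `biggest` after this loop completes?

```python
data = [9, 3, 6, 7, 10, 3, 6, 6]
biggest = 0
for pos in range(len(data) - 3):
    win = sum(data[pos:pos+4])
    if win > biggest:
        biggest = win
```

Max sum of 4-element window in [9, 3, 6, 7, 10, 3, 6, 6]
`biggest` takes the values: 0 → 25 → 26

Answer: 26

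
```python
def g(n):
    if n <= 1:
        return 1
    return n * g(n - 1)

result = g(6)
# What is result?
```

g(6) = 6 * 5 * 4 * 3 * 2 * 1 = 720

Answer: 720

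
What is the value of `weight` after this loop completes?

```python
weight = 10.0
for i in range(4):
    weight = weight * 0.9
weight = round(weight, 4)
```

Exponential decay: 10.0 * 0.9^4
`weight` takes the values: 10.0 → 9.0 → 8.1 → 7.29 → 6.561

Answer: 6.561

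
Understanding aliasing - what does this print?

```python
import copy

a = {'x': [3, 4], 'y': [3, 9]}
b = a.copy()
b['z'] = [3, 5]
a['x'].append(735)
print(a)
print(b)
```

Key concept: shallow copy of dict with mutable values.
Step by step:
`a = {'x': [3, 4], 'y': [3, 9]}` → a = {'x': [3, 4], 'y': [3, 9]}
`b = a.copy()` → b = {'x': [3, 4], 'y': [3, 9]}
`b['z'] = [3, 5]` → b = {'x': [3, 4], 'y': [3, 9], 'z': [3, 5]}
`a['x'].append(735)` → a = {'x': [3, 4, 735], 'y': [3, 9]}; b = {'x': [3, 4, 735], 'y': [3, 9], 'z': [3, 5]}
`print(a)` → prints {'x': [3, 4, 735], 'y': [3, 9]}
`print(b)` → prints {'x': [3, 4, 735], 'y': [3, 9], 'z': [3, 5]}

Answer:
{'x': [3, 4, 735], 'y': [3, 9]}
{'x': [3, 4, 735], 'y': [3, 9], 'z': [3, 5]}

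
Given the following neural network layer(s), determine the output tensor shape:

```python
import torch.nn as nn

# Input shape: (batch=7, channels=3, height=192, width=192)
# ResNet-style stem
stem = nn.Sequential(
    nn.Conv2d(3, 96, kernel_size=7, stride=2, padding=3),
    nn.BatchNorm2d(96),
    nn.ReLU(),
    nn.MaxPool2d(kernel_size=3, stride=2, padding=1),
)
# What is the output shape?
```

Input: (7, 3, 192, 192) -> after Conv2d 7x7 stride=2: (7, 96, 96, 96) -> Output: (7, 96, 48, 48)

Answer: (7, 96, 48, 48)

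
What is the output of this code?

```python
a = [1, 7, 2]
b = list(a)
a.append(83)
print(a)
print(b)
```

Key concept: list() constructor creates copy.
Step by step:
`a = [1, 7, 2]` → a = [1, 7, 2]
`b = list(a)` → b = [1, 7, 2]
`a.append(83)` → a = [1, 7, 2, 83]
`print(a)` → prints [1, 7, 2, 83]
`print(b)` → prints [1, 7, 2]

Answer:
[1, 7, 2, 83]
[1, 7, 2]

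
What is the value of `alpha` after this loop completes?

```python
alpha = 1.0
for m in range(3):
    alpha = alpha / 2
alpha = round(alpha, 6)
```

Halving LR 3 times: 1 / 2^3
`alpha` takes the values: 1.0 → 0.5 → 0.25 → 0.125

Answer: 0.125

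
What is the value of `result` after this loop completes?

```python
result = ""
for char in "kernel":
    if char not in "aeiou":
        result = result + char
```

Remove vowels from 'kernel'
`result` takes the values: "" → "k" → "kr" → "krn" → "krnl"

Answer: "krnl"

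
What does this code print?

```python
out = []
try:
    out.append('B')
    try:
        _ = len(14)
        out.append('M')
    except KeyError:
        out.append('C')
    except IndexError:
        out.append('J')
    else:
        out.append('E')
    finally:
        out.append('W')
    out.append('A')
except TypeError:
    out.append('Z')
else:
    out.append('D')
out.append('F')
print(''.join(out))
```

Execution trace: 'B' (try body) → 'W' (inner finally) → 'Z' (except TypeError) → 'F' (after the try/except). Output: BWZF

Answer: BWZF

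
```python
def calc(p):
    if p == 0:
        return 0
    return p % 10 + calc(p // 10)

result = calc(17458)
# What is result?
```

Sum of digits of 17458: 8 + 5 + 4 + 7 + 1 = 25

Answer: 25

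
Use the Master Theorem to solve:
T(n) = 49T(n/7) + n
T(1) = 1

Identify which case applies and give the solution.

a=49, b=7, f(n)=n. log_7(49) = 2. Since c=1 < 2, Case 1 applies: T(n) = Θ(n^log_b(a)) = O(n^2).

Answer: O(n^2) - Case 1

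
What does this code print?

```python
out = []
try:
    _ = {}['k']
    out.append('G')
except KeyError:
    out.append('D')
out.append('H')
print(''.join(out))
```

Execution trace: 'D' (except KeyError) → 'H' (after the try/except). Output: DH

Answer: DH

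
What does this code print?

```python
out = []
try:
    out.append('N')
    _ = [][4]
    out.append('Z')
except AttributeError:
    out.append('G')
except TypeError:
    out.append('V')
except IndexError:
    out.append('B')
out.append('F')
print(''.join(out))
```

Execution trace: 'N' (try body) → 'B' (except IndexError) → 'F' (after the try/except). Output: NBF

Answer: NBF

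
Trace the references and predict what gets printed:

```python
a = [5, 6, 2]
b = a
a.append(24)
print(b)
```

Key concept: basic list aliasing.
Step by step:
`a = [5, 6, 2]` → a = [5, 6, 2]
`b = a` → b = [5, 6, 2] (same object as a)
`a.append(24)` → a = [5, 6, 2, 24] (same object as b); b = [5, 6, 2, 24] (same object as a)
`print(b)` → prints [5, 6, 2, 24]

Answer: [5, 6, 2, 24]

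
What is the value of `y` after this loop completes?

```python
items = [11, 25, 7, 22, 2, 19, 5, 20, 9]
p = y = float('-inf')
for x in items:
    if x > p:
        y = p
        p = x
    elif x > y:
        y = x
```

Second largest (with repeats) in [11, 25, 7, 22, 2, 19, 5, 20, 9]
`y` takes the values: -inf → 11 → 22

Answer: 22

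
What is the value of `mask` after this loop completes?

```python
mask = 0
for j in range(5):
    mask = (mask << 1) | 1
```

Build 5 consecutive 1-bits: 0b11111
`mask` takes the values: 0 → 1 → 3 → 7 → 15 → 31

Answer: 31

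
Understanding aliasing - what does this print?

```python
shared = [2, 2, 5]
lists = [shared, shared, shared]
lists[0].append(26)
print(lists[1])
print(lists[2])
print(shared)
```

Key concept: list of same reference.
Step by step:
`shared = [2, 2, 5]` → shared = [2, 2, 5]
`lists = [shared, shared, shared]` → lists = [[2, 2, 5], [2, 2, 5], [2, 2, 5]]
`lists[0].append(26)` → shared = [2, 2, 5, 26]; lists = [[2, 2, 5, 26], [2, 2, 5, 26], [2, 2, 5, 26]]
`print(lists[1])` → prints [2, 2, 5, 26]
`print(lists[2])` → prints [2, 2, 5, 26]
`print(shared)` → prints [2, 2, 5, 26]

Answer:
[2, 2, 5, 26]
[2, 2, 5, 26]
[2, 2, 5, 26]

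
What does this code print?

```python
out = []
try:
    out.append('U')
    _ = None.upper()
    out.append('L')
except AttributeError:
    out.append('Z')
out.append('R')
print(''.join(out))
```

Execution trace: 'U' (try body) → 'Z' (except AttributeError) → 'R' (after the try/except). Output: UZR

Answer: UZR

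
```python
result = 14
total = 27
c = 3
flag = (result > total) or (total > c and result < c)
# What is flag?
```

Trace:
`result = 14` → result = 14
`total = 27` → total = 27
`c = 3` → c = 3
`flag = (result > total) or (total > c and result < c)` → flag = False
So flag = False

Answer: False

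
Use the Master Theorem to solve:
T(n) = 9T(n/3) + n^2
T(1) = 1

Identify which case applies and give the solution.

a=9, b=3, f(n)=n^2. log_3(9) = 2. Since c=2 = 2, Case 2 applies: T(n) = Θ(n^log_b(a) · log n) = O(n^2 log n).

Answer: O(n^2 log n) - Case 2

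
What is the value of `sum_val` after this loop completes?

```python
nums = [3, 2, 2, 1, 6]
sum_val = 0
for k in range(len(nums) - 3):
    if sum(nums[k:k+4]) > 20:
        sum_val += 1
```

Count windows with sum > 20
`sum_val` takes the values: 0

Answer: 0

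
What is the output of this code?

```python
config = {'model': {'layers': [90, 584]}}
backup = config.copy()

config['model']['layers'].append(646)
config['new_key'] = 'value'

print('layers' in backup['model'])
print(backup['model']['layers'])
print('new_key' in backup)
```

Key concept: shallow copy gotcha with nested dict.
Step by step:
`config = {'model': {'layers': [90, 584]}}` → config = {'model': {'layers': [90, 584]}}
`backup = config.copy()` → backup = {'model': {'layers': [90, 584]}}
`config['model']['layers'].append(646)` → config = {'model': {'layers': [90, 584, 646]}}; backup = {'model': {'layers': [90, 584, 646]}}
`config['new_key'] = 'value'` → config = {'model': {'layers': [90, 584, 646]}, 'new_key': 'value'}
`print('layers' in backup['model'])` → prints True
`print(backup['model']['layers'])` → prints [90, 584, 646]
`print('new_key' in backup)` → prints False

Answer:
True
[90, 584, 646]
False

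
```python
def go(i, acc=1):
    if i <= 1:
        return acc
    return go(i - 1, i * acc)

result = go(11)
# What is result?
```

Accumulator trace (n, acc): (11, 1) -> (10, 11) -> (9, 110) -> (8, 990) -> (7, 7920) -> (6, 55440) -> (5, 332640) -> (4, 1663200) -> (3, 6652800) -> (2, 19958400) -> (1, 39916800) -> return 39916800

Answer: 39916800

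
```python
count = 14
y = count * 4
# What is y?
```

Trace:
`count = 14` → count = 14
`y = count * 4` → y = 56
So y = 56

Answer: 56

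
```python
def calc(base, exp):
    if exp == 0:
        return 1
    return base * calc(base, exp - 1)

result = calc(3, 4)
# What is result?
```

calc(3, 4) = 3 * 3 * 3 * 3 = 81

Answer: 81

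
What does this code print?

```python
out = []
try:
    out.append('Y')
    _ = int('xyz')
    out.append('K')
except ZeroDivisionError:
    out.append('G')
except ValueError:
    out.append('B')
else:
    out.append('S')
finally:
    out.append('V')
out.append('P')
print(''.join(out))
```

Execution trace: 'Y' (try body) → 'B' (except ValueError) → 'V' (finally) → 'P' (after the try/except). Output: YBVP

Answer: YBVP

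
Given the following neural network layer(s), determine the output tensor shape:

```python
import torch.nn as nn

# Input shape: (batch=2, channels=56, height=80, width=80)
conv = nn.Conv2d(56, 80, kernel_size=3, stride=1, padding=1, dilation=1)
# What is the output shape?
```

Input: (2, 56, 80, 80) -> Output: (2, 80, 80, 80)

Answer: (2, 80, 80, 80)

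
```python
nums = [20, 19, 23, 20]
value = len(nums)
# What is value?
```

Trace:
`nums = [20, 19, 23, 20]` → nums = [20, 19, 23, 20]
`value = len(nums)` → value = 4
So value = 4

Answer: 4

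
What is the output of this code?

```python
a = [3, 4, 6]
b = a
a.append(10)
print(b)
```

Key concept: basic list aliasing.
Step by step:
`a = [3, 4, 6]` → a = [3, 4, 6]
`b = a` → b = [3, 4, 6] (same object as a)
`a.append(10)` → a = [3, 4, 6, 10] (same object as b); b = [3, 4, 6, 10] (same object as a)
`print(b)` → prints [3, 4, 6, 10]

Answer: [3, 4, 6, 10]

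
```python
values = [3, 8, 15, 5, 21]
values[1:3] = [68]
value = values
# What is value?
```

Trace:
`values = [3, 8, 15, 5, 21]` → values = [3, 8, 15, 5, 21]
`values[1:3] = [68]` → values = [3, 68, 5, 21]
`value = values` → value = [3, 68, 5, 21]
So value = [3, 68, 5, 21]

Answer: [3, 68, 5, 21]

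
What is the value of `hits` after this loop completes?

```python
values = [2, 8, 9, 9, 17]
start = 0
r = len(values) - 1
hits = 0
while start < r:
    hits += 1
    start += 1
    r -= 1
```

Iterations until pointers meet (list length 5)
`hits` takes the values: 0 → 1 → 2

Answer: 2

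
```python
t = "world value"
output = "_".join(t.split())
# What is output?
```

Trace:
`t = "world value"` → t = 'world value'
`output = "_".join(t.split())` → output = 'world_value'
So output = 'world_value'

Answer: 'world_value'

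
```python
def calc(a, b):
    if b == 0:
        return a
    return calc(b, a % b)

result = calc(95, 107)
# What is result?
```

calc(95, 107) -> calc(107, 95) -> calc(95, 12) -> calc(12, 11) -> calc(11, 1) -> calc(1, 0) -> 1

Answer: 1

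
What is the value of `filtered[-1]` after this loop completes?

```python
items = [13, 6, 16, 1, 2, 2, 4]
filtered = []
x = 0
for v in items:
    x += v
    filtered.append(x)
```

Cumulative sum ends at 44
`filtered` takes the values: [] → [13] → [13, 19] → [13, 19, 35] → [13, 19, 35, 36] → [13, 19, 35, 36, 38] → [13, 19, 35, 36, 38, 40] → [13, 19, 35, 36, 38, 40, 44]
So `filtered[-1]` = 44

Answer: 44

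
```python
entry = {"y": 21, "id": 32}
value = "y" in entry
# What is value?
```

Trace:
`entry = {"y": 21, "id": 32}` → entry = {'y': 21, 'id': 32}
`value = "y" in entry` → value = True
So value = True

Answer: True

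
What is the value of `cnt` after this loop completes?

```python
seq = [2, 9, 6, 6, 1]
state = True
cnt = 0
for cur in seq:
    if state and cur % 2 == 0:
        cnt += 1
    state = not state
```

Count even values at even positions
`cnt` takes the values: 0 → 1 → 2

Answer: 2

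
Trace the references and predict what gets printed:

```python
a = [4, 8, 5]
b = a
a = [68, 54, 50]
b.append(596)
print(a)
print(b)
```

Key concept: rebinding vs mutation: a is rebound to a new list, b still points at the original.
Step by step:
`a = [4, 8, 5]` → a = [4, 8, 5]
`b = a` → b = [4, 8, 5] (same object as a)
`a = [68, 54, 50]` → a = [68, 54, 50]
`b.append(596)` → b = [4, 8, 5, 596]
`print(a)` → prints [68, 54, 50]
`print(b)` → prints [4, 8, 5, 596]

Answer:
[68, 54, 50]
[4, 8, 5, 596]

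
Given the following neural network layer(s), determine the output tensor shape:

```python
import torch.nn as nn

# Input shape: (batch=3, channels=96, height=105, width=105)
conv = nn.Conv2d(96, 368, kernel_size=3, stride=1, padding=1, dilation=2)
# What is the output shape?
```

Input: (3, 96, 105, 105) -> Output: (3, 368, 103, 103)

Answer: (3, 368, 103, 103)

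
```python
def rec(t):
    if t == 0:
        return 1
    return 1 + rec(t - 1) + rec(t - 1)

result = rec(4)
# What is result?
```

rec(t) = 1 + 2·rec(t-1), rec(0)=1. Closed form: (1+1)·2^4 - 1 = 31.

Answer: 31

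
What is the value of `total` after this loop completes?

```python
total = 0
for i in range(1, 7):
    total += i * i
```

Sum of squares 1² to 6² = 91
`total` takes the values: 0 → 1 → 5 → 14 → 30 → 55 → 91

Answer: 91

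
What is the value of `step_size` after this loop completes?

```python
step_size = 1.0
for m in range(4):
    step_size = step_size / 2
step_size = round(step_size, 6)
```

Halving LR 4 times: 1 / 2^4
`step_size` takes the values: 1.0 → 0.5 → 0.25 → 0.125 → 0.0625

Answer: 0.0625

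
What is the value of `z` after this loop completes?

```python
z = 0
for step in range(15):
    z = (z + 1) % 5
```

Increment mod 5, 15 times = 0
`z` takes the values: 0 → 1 → 2 → 3 → 4 → 0 → 1 → 2 → 3 → 4 → 0 → 1 → 2 → 3 → 4 → 0

Answer: 0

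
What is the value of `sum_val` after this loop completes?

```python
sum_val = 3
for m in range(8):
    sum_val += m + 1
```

Start at 3, add 1 to 8 = 39
`sum_val` takes the values: 3 → 4 → 6 → 9 → 13 → 18 → 24 → 31 → 39

Answer: 39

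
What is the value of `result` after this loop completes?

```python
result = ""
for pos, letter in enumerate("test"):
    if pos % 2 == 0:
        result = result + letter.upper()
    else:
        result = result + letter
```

Uppercase even positions in 'test'
`result` takes the values: "" → "T" → "Te" → "TeS" → "TeSt"

Answer: "TeSt"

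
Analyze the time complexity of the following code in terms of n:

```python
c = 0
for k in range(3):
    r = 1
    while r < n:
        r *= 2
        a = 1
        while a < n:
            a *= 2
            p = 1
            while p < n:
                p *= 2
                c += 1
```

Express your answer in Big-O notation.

Each loop level contributes: 1 × log n × log n × log n. Multiplying the contributions gives O(log^3 n).

Answer: O(log^3 n)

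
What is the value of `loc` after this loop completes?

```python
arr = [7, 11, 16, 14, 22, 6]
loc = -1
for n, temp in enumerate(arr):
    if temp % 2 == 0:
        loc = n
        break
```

First even number index in [7, 11, 16, 14, 22, 6]
`loc` takes the values: -1 → 2

Answer: 2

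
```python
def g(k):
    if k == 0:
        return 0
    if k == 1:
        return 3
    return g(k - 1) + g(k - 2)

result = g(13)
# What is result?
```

Build up from base cases: g(0)=0, g(1)=3, g(2)=3, g(3)=6, g(4)=9, g(5)=15, g(6)=24, ..., g(13)=699

Answer: 699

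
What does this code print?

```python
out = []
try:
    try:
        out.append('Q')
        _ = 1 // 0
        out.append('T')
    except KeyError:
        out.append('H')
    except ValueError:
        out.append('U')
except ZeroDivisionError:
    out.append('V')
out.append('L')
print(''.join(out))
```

Execution trace: 'Q' (try body) → 'V' (outer except ZeroDivisionError) → 'L' (after the try/except). Output: QVL

Answer: QVL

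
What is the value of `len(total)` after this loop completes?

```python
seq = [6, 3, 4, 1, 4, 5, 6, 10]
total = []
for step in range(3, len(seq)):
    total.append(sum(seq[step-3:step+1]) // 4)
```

Number of 4-element averages
`total` takes the values: [] → [3] → [3, 3] → [3, 3, 3] → [3, 3, 3, 4] → [3, 3, 3, 4, 6]
So `len(total)` = 5

Answer: 5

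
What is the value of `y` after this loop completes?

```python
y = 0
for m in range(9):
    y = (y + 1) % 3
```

Increment mod 3, 9 times = 0
`y` takes the values: 0 → 1 → 2 → 0 → 1 → 2 → 0 → 1 → 2 → 0

Answer: 0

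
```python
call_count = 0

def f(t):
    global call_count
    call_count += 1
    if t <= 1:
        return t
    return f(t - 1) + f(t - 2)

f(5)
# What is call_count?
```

Calls(t) = 1 + Calls(t-1) + Calls(t-2); Calls(0)=Calls(1)=1. For t=5 this gives 15.

Answer: 15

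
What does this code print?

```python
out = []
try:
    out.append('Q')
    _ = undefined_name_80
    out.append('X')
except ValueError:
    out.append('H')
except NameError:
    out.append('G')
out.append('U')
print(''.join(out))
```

Execution trace: 'Q' (try body) → 'G' (except NameError) → 'U' (after the try/except). Output: QGU

Answer: QGU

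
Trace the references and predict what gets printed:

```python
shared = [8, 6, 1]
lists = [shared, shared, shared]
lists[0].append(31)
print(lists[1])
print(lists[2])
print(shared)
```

Key concept: list of same reference.
Step by step:
`shared = [8, 6, 1]` → shared = [8, 6, 1]
`lists = [shared, shared, shared]` → lists = [[8, 6, 1], [8, 6, 1], [8, 6, 1]]
`lists[0].append(31)` → shared = [8, 6, 1, 31]; lists = [[8, 6, 1, 31], [8, 6, 1, 31], [8, 6, 1, 31]]
`print(lists[1])` → prints [8, 6, 1, 31]
`print(lists[2])` → prints [8, 6, 1, 31]
`print(shared)` → prints [8, 6, 1, 31]

Answer:
[8, 6, 1, 31]
[8, 6, 1, 31]
[8, 6, 1, 31]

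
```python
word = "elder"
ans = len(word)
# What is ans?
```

Trace:
`word = "elder"` → word = 'elder'
`ans = len(word)` → ans = 5
So ans = 5

Answer: 5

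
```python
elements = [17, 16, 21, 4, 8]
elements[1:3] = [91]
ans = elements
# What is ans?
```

Trace:
`elements = [17, 16, 21, 4, 8]` → elements = [17, 16, 21, 4, 8]
`elements[1:3] = [91]` → elements = [17, 91, 4, 8]
`ans = elements` → ans = [17, 91, 4, 8]
So ans = [17, 91, 4, 8]

Answer: [17, 91, 4, 8]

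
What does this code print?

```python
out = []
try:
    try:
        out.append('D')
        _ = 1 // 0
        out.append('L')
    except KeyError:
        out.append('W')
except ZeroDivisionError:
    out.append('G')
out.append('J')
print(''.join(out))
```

Execution trace: 'D' (try body) → 'G' (outer except ZeroDivisionError) → 'J' (after the try/except). Output: DGJ

Answer: DGJ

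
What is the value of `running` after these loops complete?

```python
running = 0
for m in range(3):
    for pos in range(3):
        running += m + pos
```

Sum of all m+pos for m,pos in 3x3
`running` takes the values: 0 → 1 → 3 → 4 → 6 → 9 → 11 → 14 → 18

Answer: 18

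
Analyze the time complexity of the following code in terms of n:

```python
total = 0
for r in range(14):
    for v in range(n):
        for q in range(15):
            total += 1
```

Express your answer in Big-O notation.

Each loop level contributes: 1 × n × 1. Multiplying the contributions gives O(n).

Answer: O(n)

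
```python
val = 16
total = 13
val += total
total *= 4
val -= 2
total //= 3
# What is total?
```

Trace:
`val = 16` → val = 16
`total = 13` → total = 13
`val += total` → val = 29
`total *= 4` → total = 52
`val -= 2` → val = 27
`total //= 3` → total = 17
So total = 17

Answer: 17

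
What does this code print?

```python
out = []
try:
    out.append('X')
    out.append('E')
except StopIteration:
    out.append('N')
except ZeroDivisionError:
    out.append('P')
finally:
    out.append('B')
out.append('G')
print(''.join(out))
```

Execution trace: 'X' (try body) → 'E' (try body, no exception) → 'B' (finally) → 'G' (after the try/except). Output: XEBG

Answer: XEBG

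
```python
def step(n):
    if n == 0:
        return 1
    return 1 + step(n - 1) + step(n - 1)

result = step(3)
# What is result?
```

step(n) = 1 + 2·step(n-1), step(0)=1. Closed form: (1+1)·2^3 - 1 = 15.

Answer: 15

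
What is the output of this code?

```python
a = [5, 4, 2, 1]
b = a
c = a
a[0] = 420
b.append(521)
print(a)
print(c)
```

Key concept: multiple aliases.
Step by step:
`a = [5, 4, 2, 1]` → a = [5, 4, 2, 1]
`b = a` → b = [5, 4, 2, 1] (same object as a)
`c = a` → c = [5, 4, 2, 1] (same object as a, b)
`a[0] = 420` → a = [420, 4, 2, 1] (same object as b, c); b = [420, 4, 2, 1] (same object as a, c); c = [420, 4, 2, 1] (same object as a, b)
`b.append(521)` → a = [420, 4, 2, 1, 521] (same object as b, c); b = [420, 4, 2, 1, 521] (same object as a, c); c = [420, 4, 2, 1, 521] (same object as a, b)
`print(a)` → prints [420, 4, 2, 1, 521]
`print(c)` → prints [420, 4, 2, 1, 521]

Answer:
[420, 4, 2, 1, 521]
[420, 4, 2, 1, 521]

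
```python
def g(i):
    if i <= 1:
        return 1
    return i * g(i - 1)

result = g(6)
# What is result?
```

g(6) = 6 * 5 * 4 * 3 * 2 * 1 = 720

Answer: 720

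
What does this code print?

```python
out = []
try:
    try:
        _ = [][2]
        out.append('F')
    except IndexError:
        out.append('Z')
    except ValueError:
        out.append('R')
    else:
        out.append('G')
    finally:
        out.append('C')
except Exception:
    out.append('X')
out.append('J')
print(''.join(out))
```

Execution trace: 'Z' (inner except IndexError) → 'C' (inner finally) → 'J' (after the try/except). Output: ZCJ

Answer: ZCJ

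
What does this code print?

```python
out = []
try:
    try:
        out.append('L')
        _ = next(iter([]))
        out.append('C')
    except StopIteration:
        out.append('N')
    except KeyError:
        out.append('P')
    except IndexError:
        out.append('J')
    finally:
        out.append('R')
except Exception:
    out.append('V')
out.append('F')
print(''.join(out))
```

Execution trace: 'L' (inner try body) → 'N' (inner except StopIteration) → 'R' (inner finally) → 'F' (after the try/except). Output: LNRF

Answer: LNRF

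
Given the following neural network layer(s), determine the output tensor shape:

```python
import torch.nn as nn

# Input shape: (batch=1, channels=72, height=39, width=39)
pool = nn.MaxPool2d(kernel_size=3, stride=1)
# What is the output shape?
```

Input: (1, 72, 39, 39) -> Output: (1, 72, 37, 37)

Answer: (1, 72, 37, 37)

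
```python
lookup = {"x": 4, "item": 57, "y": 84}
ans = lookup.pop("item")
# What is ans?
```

Trace:
`lookup = {"x": 4, "item": 57, "y": 84}` → lookup = {'x': 4, 'item': 57, 'y': 84}
`ans = lookup.pop("item")` → lookup = {'x': 4, 'y': 84}; ans = 57
So ans = 57

Answer: 57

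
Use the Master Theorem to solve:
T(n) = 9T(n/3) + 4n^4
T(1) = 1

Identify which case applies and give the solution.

a=9, b=3, f(n)=4n^4. log_3(9) = 2. Since c=4 > 2 and the regularity condition holds (9(n/3)^4 = (9/3^4)n^4 with 9/3^4 < 1), Case 3 applies: T(n) = Θ(f(n)) = O(n^4).

Answer: O(n^4) - Case 3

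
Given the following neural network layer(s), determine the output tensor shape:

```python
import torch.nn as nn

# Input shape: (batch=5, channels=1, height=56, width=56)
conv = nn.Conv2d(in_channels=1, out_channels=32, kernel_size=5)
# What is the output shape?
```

Input: (5, 1, 56, 56) -> Output: (5, 32, 52, 52)

Answer: (5, 32, 52, 52)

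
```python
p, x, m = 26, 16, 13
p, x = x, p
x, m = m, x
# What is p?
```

Trace:
`p, x, m = 26, 16, 13` → p = 26; x = 16; m = 13
`p, x = x, p` → p = 16; x = 26
`x, m = m, x` → x = 13; m = 26
So p = 16

Answer: 16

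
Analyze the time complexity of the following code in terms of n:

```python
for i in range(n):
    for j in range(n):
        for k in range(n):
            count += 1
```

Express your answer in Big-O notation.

This is Triple nested loop. Time complexity: O(n³).

Answer: O(n³)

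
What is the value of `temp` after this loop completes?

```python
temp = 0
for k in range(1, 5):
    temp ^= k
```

XOR of 1 to 4
`temp` takes the values: 0 → 1 → 3 → 0 → 4

Answer: 4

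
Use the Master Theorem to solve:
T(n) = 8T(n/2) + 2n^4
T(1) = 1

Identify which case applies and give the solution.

a=8, b=2, f(n)=2n^4. log_2(8) = 3. Since c=4 > 3 and the regularity condition holds (8(n/2)^4 = (8/2^4)n^4 with 8/2^4 < 1), Case 3 applies: T(n) = Θ(f(n)) = O(n^4).

Answer: O(n^4) - Case 3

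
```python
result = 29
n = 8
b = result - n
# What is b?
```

Trace:
`result = 29` → result = 29
`n = 8` → n = 8
`b = result - n` → b = 21
So b = 21

Answer: 21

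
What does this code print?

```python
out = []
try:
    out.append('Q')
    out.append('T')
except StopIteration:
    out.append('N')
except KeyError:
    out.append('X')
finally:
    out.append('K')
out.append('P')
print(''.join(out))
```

Execution trace: 'Q' (try body) → 'T' (try body, no exception) → 'K' (finally) → 'P' (after the try/except). Output: QTKP

Answer: QTKP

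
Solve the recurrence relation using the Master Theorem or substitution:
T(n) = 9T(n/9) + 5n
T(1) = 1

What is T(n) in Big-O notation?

By Master Theorem: a=9, b=9, f(n)=5n. Since log_9(9) = 1 and f(n) = Θ(n^1), Case 2 applies. T(n) = O(n log n).

Answer: O(n log n)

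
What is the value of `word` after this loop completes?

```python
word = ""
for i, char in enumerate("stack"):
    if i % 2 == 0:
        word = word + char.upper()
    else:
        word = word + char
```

Uppercase even positions in 'stack'
`word` takes the values: "" → "S" → "St" → "StA" → "StAc" → "StAcK"

Answer: "StAcK"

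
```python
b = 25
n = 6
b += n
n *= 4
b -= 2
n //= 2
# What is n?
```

Trace:
`b = 25` → b = 25
`n = 6` → n = 6
`b += n` → b = 31
`n *= 4` → n = 24
`b -= 2` → b = 29
`n //= 2` → n = 12
So n = 12

Answer: 12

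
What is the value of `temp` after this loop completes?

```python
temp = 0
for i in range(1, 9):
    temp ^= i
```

XOR of 1 to 8
`temp` takes the values: 0 → 1 → 3 → 0 → 4 → 1 → 7 → 0 → 8

Answer: 8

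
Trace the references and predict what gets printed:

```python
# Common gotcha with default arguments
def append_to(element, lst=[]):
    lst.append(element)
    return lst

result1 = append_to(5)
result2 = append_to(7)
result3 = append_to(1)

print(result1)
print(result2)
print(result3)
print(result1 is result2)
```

Key concept: mutable default argument gotcha.
Step by step:
`result1 = append_to(5)` → result1 = [5]
`result2 = append_to(7)` → result1 = [5, 7] (same object as result2); result2 = [5, 7] (same object as result1)
`result3 = append_to(1)` → result1 = [5, 7, 1] (same object as result2, result3); result2 = [5, 7, 1] (same object as result1, result3); result3 = [5, 7, 1] (same object as result1, result2)
`print(result1)` → prints [5, 7, 1]
`print(result2)` → prints [5, 7, 1]
`print(result3)` → prints [5, 7, 1]
`print(result1 is result2)` → prints True

Answer:
[5, 7, 1]
[5, 7, 1]
[5, 7, 1]
True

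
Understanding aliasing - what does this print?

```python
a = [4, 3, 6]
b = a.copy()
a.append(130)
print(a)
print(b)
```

Key concept: list.copy() creates independent copy.
Step by step:
`a = [4, 3, 6]` → a = [4, 3, 6]
`b = a.copy()` → b = [4, 3, 6]
`a.append(130)` → a = [4, 3, 6, 130]
`print(a)` → prints [4, 3, 6, 130]
`print(b)` → prints [4, 3, 6]

Answer:
[4, 3, 6, 130]
[4, 3, 6]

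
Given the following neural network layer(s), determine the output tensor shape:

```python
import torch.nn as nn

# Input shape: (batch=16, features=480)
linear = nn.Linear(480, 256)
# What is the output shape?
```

Input: (16, 480) -> Output: (16, 256)

Answer: (16, 256)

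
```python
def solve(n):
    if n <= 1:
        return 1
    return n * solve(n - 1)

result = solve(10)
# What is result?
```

solve(10) = 10 * 9 * 8 * 7 * 6 * 5 * 4 * 3 * 2 * 1 = 3628800

Answer: 3628800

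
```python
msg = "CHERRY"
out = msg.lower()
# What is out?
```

Trace:
`msg = "CHERRY"` → msg = 'CHERRY'
`out = msg.lower()` → out = 'cherry'
So out = 'cherry'

Answer: 'cherry'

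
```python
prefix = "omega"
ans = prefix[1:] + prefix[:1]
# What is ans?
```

Trace:
`prefix = "omega"` → prefix = 'omega'
`ans = prefix[1:] + prefix[:1]` → ans = 'megao'
So ans = 'megao'

Answer: 'megao'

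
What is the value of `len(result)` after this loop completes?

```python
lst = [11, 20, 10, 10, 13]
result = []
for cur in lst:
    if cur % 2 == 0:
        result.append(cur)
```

Count even numbers in [11, 20, 10, 10, 13]
`result` takes the values: [] → [20] → [20, 10] → [20, 10, 10]
So `len(result)` = 3

Answer: 3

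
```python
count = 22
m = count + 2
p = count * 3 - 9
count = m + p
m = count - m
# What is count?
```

Trace:
`count = 22` → count = 22
`m = count + 2` → m = 24
`p = count * 3 - 9` → p = 57
`count = m + p` → count = 81
`m = count - m` → m = 57
So count = 81

Answer: 81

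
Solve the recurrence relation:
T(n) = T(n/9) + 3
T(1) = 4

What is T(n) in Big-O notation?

Each step divides n by 9 and adds 3. After log_9(n) steps we reach T(1)=4. So T(n) = 3·log_9(n) + 4 = O(log n).

Answer: O(log n)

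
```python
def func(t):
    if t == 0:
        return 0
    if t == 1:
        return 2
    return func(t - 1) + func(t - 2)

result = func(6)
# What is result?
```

Build up from base cases: func(0)=0, func(1)=2, func(2)=2, func(3)=4, func(4)=6, func(5)=10, func(6)=16

Answer: 16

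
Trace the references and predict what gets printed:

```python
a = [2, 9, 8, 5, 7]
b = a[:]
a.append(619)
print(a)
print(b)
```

Key concept: slice [:] creates copy.
Step by step:
`a = [2, 9, 8, 5, 7]` → a = [2, 9, 8, 5, 7]
`b = a[:]` → b = [2, 9, 8, 5, 7]
`a.append(619)` → a = [2, 9, 8, 5, 7, 619]
`print(a)` → prints [2, 9, 8, 5, 7, 619]
`print(b)` → prints [2, 9, 8, 5, 7]

Answer:
[2, 9, 8, 5, 7, 619]
[2, 9, 8, 5, 7]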